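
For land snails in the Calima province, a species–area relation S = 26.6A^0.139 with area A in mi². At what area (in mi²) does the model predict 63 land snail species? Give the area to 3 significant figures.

63 = 26.6 × A^0.139  ⇒  A^0.139 = 63/26.6 = 2.368
ln A = ln(2.368) / 0.139 = 0.8622 / 0.139 = 6.2030
A = e^6.2030 ≈ 494.3 mi²

494 mi²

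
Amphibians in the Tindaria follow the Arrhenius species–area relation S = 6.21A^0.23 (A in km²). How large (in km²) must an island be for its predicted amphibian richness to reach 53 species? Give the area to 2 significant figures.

11000 km²

53 = 6.21 × A^0.23  ⇒  A^0.23 = 53/6.21 = 8.535
ln A = ln(8.535) / 0.23 = 2.1441 / 0.23 = 9.3223
A = e^9.3223 ≈ 11185 km²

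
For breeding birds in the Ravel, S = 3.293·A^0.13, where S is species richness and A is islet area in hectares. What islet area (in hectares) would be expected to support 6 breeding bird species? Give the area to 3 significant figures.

6 = 3.293 × A^0.13  ⇒  A^0.13 = 6/3.293 = 1.822
ln A = ln(1.822) / 0.13 = 0.6000 / 0.13 = 4.6151
A = e^4.6151 ≈ 101 hectares

101 hectares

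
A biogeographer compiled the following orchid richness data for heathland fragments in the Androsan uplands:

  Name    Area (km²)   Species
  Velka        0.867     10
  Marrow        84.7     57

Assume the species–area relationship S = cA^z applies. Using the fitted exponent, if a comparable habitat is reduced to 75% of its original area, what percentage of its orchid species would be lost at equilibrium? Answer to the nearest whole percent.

10%

z = ln(57/10) / ln(84.7/0.867) = 1.7405 / 4.5818 = 0.3799
S_new/S_old = (A_new/A_old)^z = 0.75^0.3799 = exp(0.3799 × -0.2877) = 0.8965
Fraction lost = 1 − 0.8965 = 0.1035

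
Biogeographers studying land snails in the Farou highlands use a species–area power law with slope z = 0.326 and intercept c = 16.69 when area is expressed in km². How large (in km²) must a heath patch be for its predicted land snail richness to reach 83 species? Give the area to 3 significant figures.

83 = 16.69 × A^0.326  ⇒  A^0.326 = 83/16.69 = 4.973
ln A = ln(4.973) / 0.326 = 1.6040 / 0.326 = 4.9203
A = e^4.9203 ≈ 137 km²

137 km²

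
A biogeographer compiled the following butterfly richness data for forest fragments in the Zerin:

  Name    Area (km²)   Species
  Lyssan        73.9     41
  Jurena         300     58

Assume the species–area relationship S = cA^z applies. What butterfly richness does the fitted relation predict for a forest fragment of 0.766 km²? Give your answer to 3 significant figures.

z = ln(58/41) / ln(300/73.9) = 0.3469 / 1.4011 = 0.2476
c = 41 / 73.9^0.2476 = 41 / 2.902 = 14.13
S₃ = 14.13 × 0.766^0.2476 = 14.13 × 0.9361 ≈ 13.23

13.2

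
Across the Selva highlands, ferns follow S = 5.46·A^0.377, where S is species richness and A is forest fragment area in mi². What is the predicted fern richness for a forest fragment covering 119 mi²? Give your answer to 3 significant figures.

33.1

S = 5.46 × 119^0.377
ln S = ln 5.46 + 0.377 × ln 119 = 1.6974 + 0.377 × 4.7791 = 3.4992
S = e^3.4992 ≈ 33.09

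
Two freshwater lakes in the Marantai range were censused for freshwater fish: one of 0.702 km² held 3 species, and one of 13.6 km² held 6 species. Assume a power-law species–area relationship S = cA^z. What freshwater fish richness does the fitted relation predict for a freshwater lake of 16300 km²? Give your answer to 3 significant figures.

z = ln(6/3) / ln(13.6/0.702) = 0.6931 / 2.9639 = 0.2339
c = 3 / 0.702^0.2339 = 3 / 0.9206 = 3.259
S₃ = 3.259 × 16300^0.2339 = 3.259 × 9.662 ≈ 31.49

31.5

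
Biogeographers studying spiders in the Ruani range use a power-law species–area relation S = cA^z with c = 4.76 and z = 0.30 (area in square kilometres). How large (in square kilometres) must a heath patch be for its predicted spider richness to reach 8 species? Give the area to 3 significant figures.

5.64 square kilometres

8 = 4.76 × A^0.3  ⇒  A^0.3 = 8/4.76 = 1.681
ln A = ln(1.681) / 0.3 = 0.5192 / 0.3 = 1.7306
A = e^1.7306 ≈ 5.644 square kilometres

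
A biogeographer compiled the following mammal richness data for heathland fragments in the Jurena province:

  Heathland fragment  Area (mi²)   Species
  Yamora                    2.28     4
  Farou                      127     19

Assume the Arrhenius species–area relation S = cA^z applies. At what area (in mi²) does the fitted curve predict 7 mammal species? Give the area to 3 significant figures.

9.66 mi²

z = ln(19/4) / ln(127/2.28) = 1.5581 / 4.0200 = 0.3876
c = 4 / 2.28^0.3876 = 4 / 1.376 = 2.906
A = (7/2.906)^(1/0.3876) ⇒ ln A = ln(2.409)/0.3876 = 2.2680
A = e^2.2680 ≈ 9.66 mi²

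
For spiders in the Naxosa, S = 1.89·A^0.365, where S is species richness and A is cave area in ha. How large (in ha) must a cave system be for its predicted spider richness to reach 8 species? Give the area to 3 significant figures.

8 = 1.89 × A^0.365  ⇒  A^0.365 = 8/1.89 = 4.233
ln A = ln(4.233) / 0.365 = 1.4429 / 0.365 = 3.9531
A = e^3.9531 ≈ 52.09 ha

52.1 ha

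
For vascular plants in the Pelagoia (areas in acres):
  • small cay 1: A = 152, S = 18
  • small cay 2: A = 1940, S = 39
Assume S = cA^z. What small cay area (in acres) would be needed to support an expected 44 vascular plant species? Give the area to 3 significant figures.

z = ln(39/18) / ln(1940/152) = 0.7732 / 2.5466 = 0.3036
c = 18 / 152^0.3036 = 18 / 4.597 = 3.916
A = (44/3.916)^(1/0.3036) ⇒ ln A = ln(11.24)/0.3036 = 7.9677
A = e^7.9677 ≈ 2886 acres

2890 acres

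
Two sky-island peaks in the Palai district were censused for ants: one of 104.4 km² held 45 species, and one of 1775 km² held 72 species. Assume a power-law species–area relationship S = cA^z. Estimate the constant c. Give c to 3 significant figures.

z = ln(S₂/S₁) / ln(A₂/A₁) = ln(72/45) / ln(1775/104.4) = 0.4700 / 2.8333 = 0.1659
c = S₁ / A₁^z = 45 / 104.4^0.1659 = 45 / 2.162 = 20.81

20.8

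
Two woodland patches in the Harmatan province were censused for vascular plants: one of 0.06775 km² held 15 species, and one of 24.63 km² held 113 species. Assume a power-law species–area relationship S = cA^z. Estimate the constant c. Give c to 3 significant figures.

37.7

z = ln(S₂/S₁) / ln(A₂/A₁) = ln(113/15) / ln(24.63/0.06775) = 2.0193 / 5.8959 = 0.3425
c = S₁ / A₁^z = 15 / 0.06775^0.3425 = 15 / 0.3977 = 37.71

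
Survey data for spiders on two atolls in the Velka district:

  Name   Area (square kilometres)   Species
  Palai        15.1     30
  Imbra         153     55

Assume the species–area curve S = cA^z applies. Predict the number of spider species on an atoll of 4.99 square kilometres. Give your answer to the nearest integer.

z = ln(55/30) / ln(153/15.1) = 0.6061 / 2.3157 = 0.2617
c = 30 / 15.1^0.2617 = 30 / 2.035 = 14.74
S₃ = 14.74 × 4.99^0.2617 = 14.74 × 1.523 ≈ 22.45

22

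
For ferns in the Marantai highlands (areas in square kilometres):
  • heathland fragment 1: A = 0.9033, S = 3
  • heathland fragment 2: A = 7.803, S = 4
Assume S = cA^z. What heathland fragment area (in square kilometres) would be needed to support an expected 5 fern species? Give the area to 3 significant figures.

z = ln(4/3) / ln(7.803/0.9033) = 0.2877 / 2.1562 = 0.1334
c = 3 / 0.9033^0.1334 = 3 / 0.9865 = 3.041
A = (5/3.041)^(1/0.1334) ⇒ ln A = ln(1.644)/0.1334 = 3.7270
A = e^3.7270 ≈ 41.55 square kilometres

41.6 square kilometres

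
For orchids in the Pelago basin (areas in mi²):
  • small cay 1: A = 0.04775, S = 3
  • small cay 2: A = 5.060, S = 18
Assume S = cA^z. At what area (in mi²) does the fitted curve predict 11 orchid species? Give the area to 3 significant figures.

1.40 mi²

z = ln(18/3) / ln(5.06/0.04775) = 1.7918 / 4.6631 = 0.3842
c = 3 / 0.04775^0.3842 = 3 / 0.3107 = 9.654
A = (11/9.654)^(1/0.3842) ⇒ ln A = ln(1.139)/0.3842 = 0.3397
A = e^0.3397 ≈ 1.404 mi²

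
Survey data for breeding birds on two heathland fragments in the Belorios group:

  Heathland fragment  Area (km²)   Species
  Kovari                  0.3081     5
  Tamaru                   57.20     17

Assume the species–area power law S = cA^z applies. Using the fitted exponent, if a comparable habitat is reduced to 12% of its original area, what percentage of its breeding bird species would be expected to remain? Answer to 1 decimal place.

60.9%

z = ln(17/5) / ln(57.2/0.3081) = 1.2238 / 5.2239 = 0.2343
S_new/S_old = (A_new/A_old)^z = 0.12^0.2343 = exp(0.2343 × -2.1203) = 0.6085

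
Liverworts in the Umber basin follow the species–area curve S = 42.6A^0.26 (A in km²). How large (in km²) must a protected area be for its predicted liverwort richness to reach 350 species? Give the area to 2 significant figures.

3300 km²

350 = 42.6 × A^0.26  ⇒  A^0.26 = 350/42.6 = 8.216
ln A = ln(8.216) / 0.26 = 2.1061 / 0.26 = 8.1003
A = e^8.1003 ≈ 3295 km²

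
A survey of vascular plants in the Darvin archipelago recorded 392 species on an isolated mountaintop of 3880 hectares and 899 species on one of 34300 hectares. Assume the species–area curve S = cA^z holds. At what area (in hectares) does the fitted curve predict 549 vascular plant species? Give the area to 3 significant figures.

9400 hectares

z = ln(899/392) / ln(34300/3880) = 0.8300 / 2.1793 = 0.3809
c = 392 / 3880^0.3809 = 392 / 23.27 = 16.84
A = (549/16.84)^(1/0.3809) ⇒ ln A = ln(32.59)/0.3809 = 9.1480
A = e^9.1480 ≈ 9396 hectares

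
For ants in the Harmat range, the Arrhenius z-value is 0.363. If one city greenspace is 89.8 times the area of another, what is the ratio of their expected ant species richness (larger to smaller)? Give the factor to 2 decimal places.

S₂/S₁ = (A₂/A₁)^z = 89.8^0.363
ln(S₂/S₁) = 0.363 × ln 89.8 = 0.363 × 4.4976 = 1.6326
S₂/S₁ = e^1.6326 ≈ 5.117

5.12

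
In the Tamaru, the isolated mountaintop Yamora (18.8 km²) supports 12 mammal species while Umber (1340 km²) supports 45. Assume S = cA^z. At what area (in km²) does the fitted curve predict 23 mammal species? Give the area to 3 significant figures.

z = ln(45/12) / ln(1340/18.8) = 1.3218 / 4.2666 = 0.3098
c = 12 / 18.8^0.3098 = 12 / 2.482 = 4.836
A = (23/4.836)^(1/0.3098) ⇒ ln A = ln(4.756)/0.3098 = 5.0339
A = e^5.0339 ≈ 153.5 km²

154 km²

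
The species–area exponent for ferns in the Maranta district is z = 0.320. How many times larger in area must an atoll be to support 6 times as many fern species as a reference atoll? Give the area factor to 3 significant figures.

(A₂/A₁)^0.32 = 6, so A₂/A₁ = 6^(1/0.32) = 6^3.125
ln(A₂/A₁) = ln 6 / 0.32 = 1.7918 / 0.32 = 5.5992
A₂/A₁ = e^5.5992 ≈ 270.2

270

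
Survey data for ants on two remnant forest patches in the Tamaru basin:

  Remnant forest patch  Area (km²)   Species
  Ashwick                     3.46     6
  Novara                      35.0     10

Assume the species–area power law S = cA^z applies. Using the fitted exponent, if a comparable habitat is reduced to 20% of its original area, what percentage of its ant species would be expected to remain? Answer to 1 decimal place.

z = ln(10/6) / ln(35/3.46) = 0.5108 / 2.3141 = 0.2207
S_new/S_old = (A_new/A_old)^z = 0.2^0.2207 = exp(0.2207 × -1.6094) = 0.701

70.1%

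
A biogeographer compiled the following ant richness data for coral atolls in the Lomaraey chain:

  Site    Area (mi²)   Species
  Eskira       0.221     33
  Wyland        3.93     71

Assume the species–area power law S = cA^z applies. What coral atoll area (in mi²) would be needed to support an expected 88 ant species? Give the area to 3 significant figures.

8.80 mi²

z = ln(71/33) / ln(3.93/0.221) = 0.7662 / 2.8782 = 0.2662
c = 33 / 0.221^0.2662 = 33 / 0.6691 = 49.32
A = (88/49.32)^(1/0.2662) ⇒ ln A = ln(1.784)/0.2662 = 2.1750
A = e^2.1750 ≈ 8.802 mi²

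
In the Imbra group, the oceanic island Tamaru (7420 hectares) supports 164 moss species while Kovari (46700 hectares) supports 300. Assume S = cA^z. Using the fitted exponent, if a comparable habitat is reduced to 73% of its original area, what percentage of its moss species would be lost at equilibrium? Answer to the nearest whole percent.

10%

z = ln(300/164) / ln(46700/7420) = 0.6039 / 1.8396 = 0.3283
S_new/S_old = (A_new/A_old)^z = 0.73^0.3283 = exp(0.3283 × -0.3147) = 0.9018
Fraction lost = 1 − 0.9018 = 0.09816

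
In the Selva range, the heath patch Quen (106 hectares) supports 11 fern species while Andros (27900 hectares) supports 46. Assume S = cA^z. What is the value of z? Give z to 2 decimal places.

Taking logs: ln S = ln c + z ln A, so z = (ln S₂ − ln S₁)/(ln A₂ − ln A₁).
z = ln(46/11) / ln(27900/106) = ln(4.182) / ln(263.2) = 1.4307 / 5.5729 = 0.2567

0.26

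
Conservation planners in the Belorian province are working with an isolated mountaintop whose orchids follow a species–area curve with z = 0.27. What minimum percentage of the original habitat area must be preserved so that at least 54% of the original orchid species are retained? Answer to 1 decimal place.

10.2%

Need (A_new/A_old)^0.27 = 0.54, so A_new/A_old = 0.54^(1/0.27) = 0.54^3.704
ln(A_new/A_old) = ln 0.54 / 0.27 = -0.6162 / 0.27 = -2.2822
A_new/A_old = e^-2.2822 ≈ 0.1021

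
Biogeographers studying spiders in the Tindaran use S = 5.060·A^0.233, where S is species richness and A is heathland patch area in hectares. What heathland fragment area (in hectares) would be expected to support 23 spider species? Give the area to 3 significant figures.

23 = 5.06 × A^0.233  ⇒  A^0.233 = 23/5.06 = 4.545
ln A = ln(4.545) / 0.233 = 1.5141 / 0.233 = 6.4984
A = e^6.4984 ≈ 664.1 hectares

664 hectares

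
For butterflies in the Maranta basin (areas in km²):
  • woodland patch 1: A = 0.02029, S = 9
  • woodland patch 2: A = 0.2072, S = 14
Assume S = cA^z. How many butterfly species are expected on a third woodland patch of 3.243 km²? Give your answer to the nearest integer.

z = ln(14/9) / ln(0.2072/0.02029) = 0.4418 / 2.3236 = 0.1902
c = 9 / 0.02029^0.1902 = 9 / 0.4766 = 18.89
S₃ = 18.89 × 3.243^0.1902 = 18.89 × 1.251 ≈ 23.62

24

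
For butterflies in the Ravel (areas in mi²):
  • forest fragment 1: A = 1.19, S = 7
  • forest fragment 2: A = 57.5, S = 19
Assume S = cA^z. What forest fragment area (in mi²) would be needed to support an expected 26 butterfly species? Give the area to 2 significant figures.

z = ln(19/7) / ln(57.5/1.19) = 0.9985 / 3.8778 = 0.2575
c = 7 / 1.19^0.2575 = 7 / 1.046 = 6.693
A = (26/6.693)^(1/0.2575) ⇒ ln A = ln(3.884)/0.2575 = 5.2699
A = e^5.2699 ≈ 194.4 mi²

190 mi²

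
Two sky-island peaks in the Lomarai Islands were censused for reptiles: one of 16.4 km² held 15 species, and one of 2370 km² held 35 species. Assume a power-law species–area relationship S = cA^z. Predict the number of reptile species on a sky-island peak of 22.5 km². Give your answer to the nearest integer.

16

z = ln(35/15) / ln(2370/16.4) = 0.8473 / 4.9734 = 0.1704
c = 15 / 16.4^0.1704 = 15 / 1.611 = 9.314
S₃ = 9.314 × 22.5^0.1704 = 9.314 × 1.7 ≈ 15.83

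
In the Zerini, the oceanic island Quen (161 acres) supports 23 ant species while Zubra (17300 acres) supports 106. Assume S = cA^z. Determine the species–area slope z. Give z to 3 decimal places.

Taking logs: ln S = ln c + z ln A, so z = (ln S₂ − ln S₁)/(ln A₂ − ln A₁).
z = ln(106/23) / ln(17300/161) = ln(4.609) / ln(107.5) = 1.5279 / 4.6771 = 0.3267

0.327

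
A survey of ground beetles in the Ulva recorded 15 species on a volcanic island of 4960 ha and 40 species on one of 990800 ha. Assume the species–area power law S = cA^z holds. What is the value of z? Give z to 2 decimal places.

Taking logs: ln S = ln c + z ln A, so z = (ln S₂ − ln S₁)/(ln A₂ − ln A₁).
z = ln(40/15) / ln(990800/4960) = ln(2.667) / ln(199.8) = 0.9808 / 5.2971 = 0.1852

0.19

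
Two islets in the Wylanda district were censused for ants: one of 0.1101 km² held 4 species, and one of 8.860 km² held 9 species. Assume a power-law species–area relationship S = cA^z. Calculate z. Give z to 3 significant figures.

Taking logs: ln S = ln c + z ln A, so z = (ln S₂ − ln S₁)/(ln A₂ − ln A₁).
z = ln(9/4) / ln(8.86/0.1101) = ln(2.25) / ln(80.47) = 0.8109 / 4.3879 = 0.1848

0.185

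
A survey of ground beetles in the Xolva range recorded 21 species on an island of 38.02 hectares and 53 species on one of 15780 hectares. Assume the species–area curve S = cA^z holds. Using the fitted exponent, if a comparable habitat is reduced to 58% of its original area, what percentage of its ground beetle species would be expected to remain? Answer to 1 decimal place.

z = ln(53/21) / ln(15780/38.02) = 0.9258 / 6.0284 = 0.1536
S_new/S_old = (A_new/A_old)^z = 0.58^0.1536 = exp(0.1536 × -0.5447) = 0.9198

92.0%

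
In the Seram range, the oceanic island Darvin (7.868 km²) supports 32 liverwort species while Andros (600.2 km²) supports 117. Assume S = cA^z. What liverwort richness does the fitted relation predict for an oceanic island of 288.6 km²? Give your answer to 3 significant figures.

z = ln(117/32) / ln(600.2/7.868) = 1.2964 / 4.3345 = 0.2991
c = 32 / 7.868^0.2991 = 32 / 1.853 = 17.27
S₃ = 17.27 × 288.6^0.2991 = 17.27 × 5.443 ≈ 93.99

94.0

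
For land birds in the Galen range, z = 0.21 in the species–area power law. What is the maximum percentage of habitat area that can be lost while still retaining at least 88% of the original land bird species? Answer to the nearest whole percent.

Need (A_new/A_old)^0.21 = 0.88, so A_new/A_old = 0.88^(1/0.21) = 0.88^4.762
ln(A_new/A_old) = ln 0.88 / 0.21 = -0.1278 / 0.21 = -0.6087
A_new/A_old = e^-0.6087 ≈ 0.544
Fraction that can be lost = 1 − 0.544 = 0.456

46%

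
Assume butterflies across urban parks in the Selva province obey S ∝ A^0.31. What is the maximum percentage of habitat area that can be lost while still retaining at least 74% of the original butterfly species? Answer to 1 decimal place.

Need (A_new/A_old)^0.31 = 0.74, so A_new/A_old = 0.74^(1/0.31) = 0.74^3.226
ln(A_new/A_old) = ln 0.74 / 0.31 = -0.3011 / 0.31 = -0.9713
A_new/A_old = e^-0.9713 ≈ 0.3786
Fraction that can be lost = 1 − 0.3786 = 0.6214

62.1%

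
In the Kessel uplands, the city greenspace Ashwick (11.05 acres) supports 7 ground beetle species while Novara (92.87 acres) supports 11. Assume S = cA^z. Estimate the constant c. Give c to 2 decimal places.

4.20

z = ln(S₂/S₁) / ln(A₂/A₁) = ln(11/7) / ln(92.87/11.05) = 0.4520 / 2.1288 = 0.2123
c = S₁ / A₁^z = 7 / 11.05^0.2123 = 7 / 1.665 = 4.203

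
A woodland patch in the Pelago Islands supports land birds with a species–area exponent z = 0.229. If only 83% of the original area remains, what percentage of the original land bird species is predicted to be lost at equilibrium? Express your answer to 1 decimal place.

4.2%

S_new/S_old = (A_new/A_old)^z = 0.83^0.229
= exp(0.229 × ln 0.83) = exp(0.229 × -0.1863) = exp(-0.0427) ≈ 0.9582
Fraction lost = 1 − 0.9582 = 0.04177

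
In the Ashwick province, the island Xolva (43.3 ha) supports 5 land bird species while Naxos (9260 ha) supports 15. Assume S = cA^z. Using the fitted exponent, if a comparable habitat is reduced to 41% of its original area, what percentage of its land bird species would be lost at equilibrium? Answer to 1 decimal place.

z = ln(15/5) / ln(9260/43.3) = 1.0986 / 5.3653 = 0.2048
S_new/S_old = (A_new/A_old)^z = 0.41^0.2048 = exp(0.2048 × -0.8916) = 0.8331
Fraction lost = 1 − 0.8331 = 0.1669

16.7%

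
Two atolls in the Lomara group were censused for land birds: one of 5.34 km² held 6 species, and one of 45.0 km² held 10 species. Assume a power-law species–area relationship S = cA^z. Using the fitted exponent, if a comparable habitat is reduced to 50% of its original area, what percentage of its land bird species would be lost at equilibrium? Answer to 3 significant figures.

15.3%

z = ln(10/6) / ln(45/5.34) = 0.5108 / 2.1314 = 0.2397
S_new/S_old = (A_new/A_old)^z = 0.5^0.2397 = exp(0.2397 × -0.6931) = 0.8469
Fraction lost = 1 − 0.8469 = 0.1531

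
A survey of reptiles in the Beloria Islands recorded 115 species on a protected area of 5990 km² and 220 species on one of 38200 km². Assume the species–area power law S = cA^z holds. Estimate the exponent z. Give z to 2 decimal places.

0.35

Taking logs: ln S = ln c + z ln A, so z = (ln S₂ − ln S₁)/(ln A₂ − ln A₁).
z = ln(220/115) / ln(38200/5990) = ln(1.913) / ln(6.377) = 0.6487 / 1.8527 = 0.3501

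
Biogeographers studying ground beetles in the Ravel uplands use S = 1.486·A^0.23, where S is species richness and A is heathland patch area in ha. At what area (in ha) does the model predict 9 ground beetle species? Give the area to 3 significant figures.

2520 ha

9 = 1.486 × A^0.23  ⇒  A^0.23 = 9/1.486 = 6.057
ln A = ln(6.057) / 0.23 = 1.8011 / 0.23 = 7.8310
A = e^7.8310 ≈ 2518 ha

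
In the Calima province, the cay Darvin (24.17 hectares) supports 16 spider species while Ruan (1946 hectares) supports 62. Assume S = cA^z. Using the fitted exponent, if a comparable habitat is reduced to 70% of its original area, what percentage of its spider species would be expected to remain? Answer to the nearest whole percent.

z = ln(62/16) / ln(1946/24.17) = 1.3545 / 4.3884 = 0.3087
S_new/S_old = (A_new/A_old)^z = 0.7^0.3087 = exp(0.3087 × -0.3567) = 0.8958

90%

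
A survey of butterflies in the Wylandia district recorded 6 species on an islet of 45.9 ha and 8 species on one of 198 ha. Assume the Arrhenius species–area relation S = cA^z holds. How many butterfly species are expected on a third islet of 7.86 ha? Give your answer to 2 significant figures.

z = ln(8/6) / ln(198/45.9) = 0.2877 / 1.4618 = 0.1968
c = 6 / 45.9^0.1968 = 6 / 2.123 = 2.826
S₃ = 2.826 × 7.86^0.1968 = 2.826 × 1.5 ≈ 4.24

4.2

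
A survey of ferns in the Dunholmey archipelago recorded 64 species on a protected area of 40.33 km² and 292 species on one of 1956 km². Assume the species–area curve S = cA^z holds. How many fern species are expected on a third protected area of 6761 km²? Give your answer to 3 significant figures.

z = ln(292/64) / ln(1956/40.33) = 1.5179 / 3.8816 = 0.3910
c = 64 / 40.33^0.3910 = 64 / 4.245 = 15.08
S₃ = 15.08 × 6761^0.3910 = 15.08 × 31.46 ≈ 474.3

474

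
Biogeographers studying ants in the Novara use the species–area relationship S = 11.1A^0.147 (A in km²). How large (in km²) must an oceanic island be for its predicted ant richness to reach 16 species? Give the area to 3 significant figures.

12.0 km²

16 = 11.1 × A^0.147  ⇒  A^0.147 = 16/11.1 = 1.441
ln A = ln(1.441) / 0.147 = 0.3656 / 0.147 = 2.4874
A = e^2.4874 ≈ 12.03 km²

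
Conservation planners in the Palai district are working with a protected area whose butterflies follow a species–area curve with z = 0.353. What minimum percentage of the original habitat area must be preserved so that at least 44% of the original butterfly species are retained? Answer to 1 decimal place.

Need (A_new/A_old)^0.353 = 0.44, so A_new/A_old = 0.44^(1/0.353) = 0.44^2.833
ln(A_new/A_old) = ln 0.44 / 0.353 = -0.8210 / 0.353 = -2.3257
A_new/A_old = e^-2.3257 ≈ 0.09771

9.8%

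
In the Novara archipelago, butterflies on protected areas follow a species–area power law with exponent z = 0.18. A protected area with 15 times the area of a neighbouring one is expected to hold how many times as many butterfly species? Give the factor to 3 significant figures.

1.63

S₂/S₁ = (A₂/A₁)^z = 15^0.18
ln(S₂/S₁) = 0.18 × ln 15 = 0.18 × 2.7081 = 0.4874
S₂/S₁ = e^0.4874 ≈ 1.628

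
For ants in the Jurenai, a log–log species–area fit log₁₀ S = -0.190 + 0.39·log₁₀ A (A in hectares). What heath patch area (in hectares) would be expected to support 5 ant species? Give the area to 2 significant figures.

190 hectares

5 = 0.6457 × A^0.39  ⇒  A^0.39 = 5/0.6457 = 7.744
ln A = ln(7.744) / 0.39 = 2.0469 / 0.39 = 5.2485
A = e^5.2485 ≈ 190.3 hectares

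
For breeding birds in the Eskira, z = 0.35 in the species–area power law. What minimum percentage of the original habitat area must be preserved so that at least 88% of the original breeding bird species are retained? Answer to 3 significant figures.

69.4%

Need (A_new/A_old)^0.35 = 0.88, so A_new/A_old = 0.88^(1/0.35) = 0.88^2.857
ln(A_new/A_old) = ln 0.88 / 0.35 = -0.1278 / 0.35 = -0.3652
A_new/A_old = e^-0.3652 ≈ 0.694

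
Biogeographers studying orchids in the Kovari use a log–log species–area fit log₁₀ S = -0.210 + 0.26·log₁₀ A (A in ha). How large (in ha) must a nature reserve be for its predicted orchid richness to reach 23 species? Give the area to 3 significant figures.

1110000 ha

23 = 0.6166 × A^0.26  ⇒  A^0.26 = 23/0.6166 = 37.3
ln A = ln(37.3) / 0.26 = 3.6190 / 0.26 = 13.9194
A = e^13.9194 ≈ 1109448 ha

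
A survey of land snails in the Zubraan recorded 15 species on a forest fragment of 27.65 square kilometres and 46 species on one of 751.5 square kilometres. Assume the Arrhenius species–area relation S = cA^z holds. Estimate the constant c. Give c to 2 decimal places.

4.86

z = ln(S₂/S₁) / ln(A₂/A₁) = ln(46/15) / ln(751.5/27.65) = 1.1206 / 3.3024 = 0.3393
c = S₁ / A₁^z = 15 / 27.65^0.3393 = 15 / 3.085 = 4.863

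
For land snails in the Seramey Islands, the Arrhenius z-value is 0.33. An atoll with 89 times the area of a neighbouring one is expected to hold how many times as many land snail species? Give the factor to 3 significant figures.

S₂/S₁ = (A₂/A₁)^z = 89^0.33
ln(S₂/S₁) = 0.33 × ln 89 = 0.33 × 4.4886 = 1.4813
S₂/S₁ = e^1.4813 ≈ 4.398

4.40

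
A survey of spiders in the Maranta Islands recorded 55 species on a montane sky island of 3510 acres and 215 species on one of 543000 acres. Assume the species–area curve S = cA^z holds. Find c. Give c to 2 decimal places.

z = ln(S₂/S₁) / ln(A₂/A₁) = ln(215/55) / ln(543000/3510) = 1.3633 / 5.0415 = 0.2704
c = S₁ / A₁^z = 55 / 3510^0.2704 = 55 / 9.093 = 6.049

6.05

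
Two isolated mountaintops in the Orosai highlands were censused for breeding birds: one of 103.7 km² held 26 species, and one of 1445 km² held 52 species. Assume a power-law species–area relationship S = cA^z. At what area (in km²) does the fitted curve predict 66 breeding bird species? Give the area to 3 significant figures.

3580 km²

z = ln(52/26) / ln(1445/103.7) = 0.6931 / 2.6344 = 0.2631
c = 26 / 103.7^0.2631 = 26 / 3.391 = 7.666
A = (66/7.666)^(1/0.2631) ⇒ ln A = ln(8.609)/0.2631 = 8.1820
A = e^8.1820 ≈ 3576 km²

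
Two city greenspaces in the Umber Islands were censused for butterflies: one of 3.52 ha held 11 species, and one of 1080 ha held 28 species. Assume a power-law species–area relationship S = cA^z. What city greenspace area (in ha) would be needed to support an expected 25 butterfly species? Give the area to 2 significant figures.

z = ln(28/11) / ln(1080/3.52) = 0.9343 / 5.7263 = 0.1632
c = 11 / 3.52^0.1632 = 11 / 1.228 = 8.958
A = (25/8.958)^(1/0.1632) ⇒ ln A = ln(2.791)/0.1632 = 6.2901
A = e^6.2901 ≈ 539.2 ha

540 ha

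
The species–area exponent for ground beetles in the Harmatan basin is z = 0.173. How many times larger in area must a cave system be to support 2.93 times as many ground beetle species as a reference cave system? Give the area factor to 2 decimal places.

(A₂/A₁)^0.173 = 2.93, so A₂/A₁ = 2.93^(1/0.173) = 2.93^5.78
ln(A₂/A₁) = ln 2.93 / 0.173 = 1.0750 / 0.173 = 6.2139
A₂/A₁ = e^6.2139 ≈ 499.6

499.64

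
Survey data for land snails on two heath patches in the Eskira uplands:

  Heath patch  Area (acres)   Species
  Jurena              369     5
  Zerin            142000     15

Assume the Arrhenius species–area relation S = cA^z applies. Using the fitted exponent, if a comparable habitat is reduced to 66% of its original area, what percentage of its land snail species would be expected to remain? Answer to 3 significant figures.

z = ln(15/5) / ln(142000/369) = 1.0986 / 5.9528 = 0.1846
S_new/S_old = (A_new/A_old)^z = 0.66^0.1846 = exp(0.1846 × -0.4155) = 0.9262

92.6%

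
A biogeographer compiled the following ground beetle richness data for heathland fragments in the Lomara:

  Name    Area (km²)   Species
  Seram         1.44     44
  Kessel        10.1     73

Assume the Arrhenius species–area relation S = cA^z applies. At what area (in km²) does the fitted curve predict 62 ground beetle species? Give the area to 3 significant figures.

5.39 km²

z = ln(73/44) / ln(10.1/1.44) = 0.5063 / 1.9479 = 0.2599
c = 44 / 1.44^0.2599 = 44 / 1.099 = 40.02
A = (62/40.02)^(1/0.2599) ⇒ ln A = ln(1.549)/0.2599 = 1.6841
A = e^1.6841 ≈ 5.388 km²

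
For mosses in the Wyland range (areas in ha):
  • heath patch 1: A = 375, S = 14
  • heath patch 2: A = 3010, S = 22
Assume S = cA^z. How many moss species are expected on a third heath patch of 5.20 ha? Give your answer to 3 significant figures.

5.53

z = ln(22/14) / ln(3010/375) = 0.4520 / 2.0828 = 0.2170
c = 14 / 375^0.2170 = 14 / 3.619 = 3.868
S₃ = 3.868 × 5.2^0.2170 = 3.868 × 1.43 ≈ 5.532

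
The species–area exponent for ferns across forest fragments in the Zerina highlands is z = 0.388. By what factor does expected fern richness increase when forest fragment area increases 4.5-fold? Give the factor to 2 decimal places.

1.79

S₂/S₁ = (A₂/A₁)^z = 4.5^0.388
ln(S₂/S₁) = 0.388 × ln 4.5 = 0.388 × 1.5041 = 0.5836
S₂/S₁ = e^0.5836 ≈ 1.792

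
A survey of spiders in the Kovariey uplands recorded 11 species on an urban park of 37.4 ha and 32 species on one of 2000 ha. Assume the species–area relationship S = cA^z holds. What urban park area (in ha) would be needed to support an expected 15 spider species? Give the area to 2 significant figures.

120 ha

z = ln(32/11) / ln(2000/37.4) = 1.0678 / 3.9792 = 0.2684
c = 11 / 37.4^0.2684 = 11 / 2.643 = 4.162
A = (15/4.162)^(1/0.2684) ⇒ ln A = ln(3.604)/0.2684 = 4.7774
A = e^4.7774 ≈ 118.8 ha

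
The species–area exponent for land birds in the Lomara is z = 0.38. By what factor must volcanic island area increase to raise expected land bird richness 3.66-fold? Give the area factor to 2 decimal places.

(A₂/A₁)^0.38 = 3.66, so A₂/A₁ = 3.66^(1/0.38) = 3.66^2.632
ln(A₂/A₁) = ln 3.66 / 0.38 = 1.2975 / 0.38 = 3.4144
A₂/A₁ = e^3.4144 ≈ 30.4

30.40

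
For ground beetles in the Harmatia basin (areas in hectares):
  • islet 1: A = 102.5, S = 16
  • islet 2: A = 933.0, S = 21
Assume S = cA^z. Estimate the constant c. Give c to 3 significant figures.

z = ln(S₂/S₁) / ln(A₂/A₁) = ln(21/16) / ln(933/102.5) = 0.2719 / 2.2085 = 0.1231
c = S₁ / A₁^z = 16 / 102.5^0.1231 = 16 / 1.768 = 9.048

9.05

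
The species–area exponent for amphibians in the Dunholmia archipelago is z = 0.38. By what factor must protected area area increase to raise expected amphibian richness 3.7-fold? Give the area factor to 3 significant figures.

31.3

(A₂/A₁)^0.38 = 3.7, so A₂/A₁ = 3.7^(1/0.38) = 3.7^2.632
ln(A₂/A₁) = ln 3.7 / 0.38 = 1.3083 / 0.38 = 3.4430
A₂/A₁ = e^3.4430 ≈ 31.28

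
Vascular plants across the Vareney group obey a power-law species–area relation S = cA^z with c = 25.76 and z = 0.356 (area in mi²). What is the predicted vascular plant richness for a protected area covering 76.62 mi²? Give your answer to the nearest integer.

121 species

S = 25.76 × 76.62^0.356
ln S = ln 25.76 + 0.356 × ln 76.62 = 3.2488 + 0.356 × 4.3389 = 4.7935
S = e^4.7935 ≈ 120.7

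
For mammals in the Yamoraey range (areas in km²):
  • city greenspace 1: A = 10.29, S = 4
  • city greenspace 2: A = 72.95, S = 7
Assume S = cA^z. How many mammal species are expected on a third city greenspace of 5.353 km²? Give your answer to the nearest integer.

3

z = ln(7/4) / ln(72.95/10.29) = 0.5596 / 1.9586 = 0.2857
c = 4 / 10.29^0.2857 = 4 / 1.947 = 2.055
S₃ = 2.055 × 5.353^0.2857 = 2.055 × 1.615 ≈ 3.319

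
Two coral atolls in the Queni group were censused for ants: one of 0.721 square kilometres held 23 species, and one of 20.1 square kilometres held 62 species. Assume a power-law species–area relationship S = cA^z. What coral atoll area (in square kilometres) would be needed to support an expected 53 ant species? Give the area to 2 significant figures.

z = ln(62/23) / ln(20.1/0.721) = 0.9916 / 3.3278 = 0.2980
c = 23 / 0.721^0.2980 = 23 / 0.9071 = 25.35
A = (53/25.35)^(1/0.2980) ⇒ ln A = ln(2.09)/0.2980 = 2.4744
A = e^2.4744 ≈ 11.87 square kilometres

12 square kilometres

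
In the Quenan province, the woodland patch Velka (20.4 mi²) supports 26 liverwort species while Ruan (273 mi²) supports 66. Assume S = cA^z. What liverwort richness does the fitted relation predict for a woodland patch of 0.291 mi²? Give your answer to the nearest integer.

6

z = ln(66/26) / ln(273/20.4) = 0.9316 / 2.5939 = 0.3591
c = 26 / 20.4^0.3591 = 26 / 2.953 = 8.803
S₃ = 8.803 × 0.291^0.3591 = 8.803 × 0.6419 ≈ 5.651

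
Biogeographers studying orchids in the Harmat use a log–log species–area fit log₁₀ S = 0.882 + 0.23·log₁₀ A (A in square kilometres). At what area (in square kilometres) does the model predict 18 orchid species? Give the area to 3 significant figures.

18 = 7.621 × A^0.23  ⇒  A^0.23 = 18/7.621 = 2.362
ln A = ln(2.362) / 0.23 = 0.8595 / 0.23 = 3.7369
A = e^3.7369 ≈ 41.97 square kilometres

42.0 square kilometres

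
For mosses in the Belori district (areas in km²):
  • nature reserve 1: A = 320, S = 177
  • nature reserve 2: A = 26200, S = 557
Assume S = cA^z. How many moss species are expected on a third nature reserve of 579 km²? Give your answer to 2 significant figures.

210

z = ln(557/177) / ln(26200/320) = 1.1464 / 4.4052 = 0.2602
c = 177 / 320^0.2602 = 177 / 4.487 = 39.45
S₃ = 39.45 × 579^0.2602 = 39.45 × 5.236 ≈ 206.5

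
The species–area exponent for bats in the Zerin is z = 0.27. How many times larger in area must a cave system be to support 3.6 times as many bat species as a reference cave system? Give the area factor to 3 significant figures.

(A₂/A₁)^0.27 = 3.6, so A₂/A₁ = 3.6^(1/0.27) = 3.6^3.704
ln(A₂/A₁) = ln 3.6 / 0.27 = 1.2809 / 0.27 = 4.7442
A₂/A₁ = e^4.7442 ≈ 114.9

115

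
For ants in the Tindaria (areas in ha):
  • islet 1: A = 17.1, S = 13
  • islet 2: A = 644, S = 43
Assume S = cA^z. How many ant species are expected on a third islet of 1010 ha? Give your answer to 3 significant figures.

z = ln(43/13) / ln(644/17.1) = 1.1963 / 3.6286 = 0.3297
c = 13 / 17.1^0.3297 = 13 / 2.55 = 5.099
S₃ = 5.099 × 1010^0.3297 = 5.099 × 9.782 ≈ 49.88

49.9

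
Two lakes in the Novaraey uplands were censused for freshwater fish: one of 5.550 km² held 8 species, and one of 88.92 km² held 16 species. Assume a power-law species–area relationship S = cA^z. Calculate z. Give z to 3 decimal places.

Taking logs: ln S = ln c + z ln A, so z = (ln S₂ − ln S₁)/(ln A₂ − ln A₁).
z = ln(16/8) / ln(88.92/5.55) = ln(2) / ln(16.02) = 0.6931 / 2.7739 = 0.2499

0.250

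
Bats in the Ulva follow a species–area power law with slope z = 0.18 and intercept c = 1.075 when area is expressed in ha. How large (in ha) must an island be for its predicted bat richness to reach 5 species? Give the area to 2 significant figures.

5100 ha

5 = 1.075 × A^0.18  ⇒  A^0.18 = 5/1.075 = 4.651
ln A = ln(4.651) / 0.18 = 1.5371 / 0.18 = 8.5395
A = e^8.5395 ≈ 5113 ha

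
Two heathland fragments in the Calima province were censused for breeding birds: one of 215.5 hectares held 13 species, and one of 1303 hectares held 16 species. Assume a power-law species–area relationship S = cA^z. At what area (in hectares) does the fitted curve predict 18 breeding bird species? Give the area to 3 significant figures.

z = ln(16/13) / ln(1303/215.5) = 0.2076 / 1.7995 = 0.1154
c = 13 / 215.5^0.1154 = 13 / 1.859 = 6.993
A = (18/6.993)^(1/0.1154) ⇒ ln A = ln(2.574)/0.1154 = 8.1932
A = e^8.1932 ≈ 3616 hectares

3620 hectares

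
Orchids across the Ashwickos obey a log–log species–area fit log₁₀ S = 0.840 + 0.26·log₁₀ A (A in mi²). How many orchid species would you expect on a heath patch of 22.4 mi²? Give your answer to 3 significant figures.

15.5

S = 6.918 × 22.4^0.26
ln S = ln 6.918 + 0.26 × ln 22.4 = 1.9342 + 0.26 × 3.1091 = 2.7425
S = e^2.7425 ≈ 15.53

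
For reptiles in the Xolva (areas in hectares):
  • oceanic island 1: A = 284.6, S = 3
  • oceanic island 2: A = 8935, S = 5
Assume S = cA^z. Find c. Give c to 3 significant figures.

1.30

z = ln(S₂/S₁) / ln(A₂/A₁) = ln(5/3) / ln(8935/284.6) = 0.5108 / 3.4466 = 0.1482
c = S₁ / A₁^z = 3 / 284.6^0.1482 = 3 / 2.311 = 1.298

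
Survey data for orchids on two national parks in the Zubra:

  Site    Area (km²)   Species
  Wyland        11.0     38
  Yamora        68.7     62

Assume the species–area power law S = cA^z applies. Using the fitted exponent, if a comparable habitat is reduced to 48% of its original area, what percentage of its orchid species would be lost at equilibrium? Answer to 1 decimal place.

17.8%

z = ln(62/38) / ln(68.7/11) = 0.4895 / 1.8319 = 0.2672
S_new/S_old = (A_new/A_old)^z = 0.48^0.2672 = exp(0.2672 × -0.7340) = 0.8219
Fraction lost = 1 − 0.8219 = 0.1781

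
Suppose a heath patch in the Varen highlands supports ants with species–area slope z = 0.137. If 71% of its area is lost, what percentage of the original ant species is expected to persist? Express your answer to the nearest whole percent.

84%

S_new/S_old = (A_new/A_old)^z = 0.29^0.137
= exp(0.137 × ln 0.29) = exp(0.137 × -1.2379) = exp(-0.1696) ≈ 0.844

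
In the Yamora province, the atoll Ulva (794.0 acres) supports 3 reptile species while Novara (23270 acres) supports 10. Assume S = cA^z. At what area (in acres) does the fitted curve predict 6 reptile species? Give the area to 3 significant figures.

z = ln(10/3) / ln(23270/794) = 1.2040 / 3.3778 = 0.3564
c = 3 / 794^0.3564 = 3 / 10.8 = 0.2777
A = (6/0.2777)^(1/0.3564) ⇒ ln A = ln(21.61)/0.3564 = 8.6218
A = e^8.6218 ≈ 5551 acres

5550 acres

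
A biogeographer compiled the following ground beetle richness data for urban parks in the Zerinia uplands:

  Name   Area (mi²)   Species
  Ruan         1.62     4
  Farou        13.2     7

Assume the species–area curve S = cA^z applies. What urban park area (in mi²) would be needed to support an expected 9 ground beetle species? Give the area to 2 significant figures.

z = ln(7/4) / ln(13.2/1.62) = 0.5596 / 2.0978 = 0.2668
c = 4 / 1.62^0.2668 = 4 / 1.137 = 3.517
A = (9/3.517)^(1/0.2668) ⇒ ln A = ln(2.559)/0.2668 = 3.5223
A = e^3.5223 ≈ 33.86 mi²

34 mi²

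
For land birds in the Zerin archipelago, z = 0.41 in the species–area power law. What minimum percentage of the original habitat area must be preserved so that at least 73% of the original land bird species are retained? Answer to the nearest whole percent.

Need (A_new/A_old)^0.41 = 0.73, so A_new/A_old = 0.73^(1/0.41) = 0.73^2.439
ln(A_new/A_old) = ln 0.73 / 0.41 = -0.3147 / 0.41 = -0.7676
A_new/A_old = e^-0.7676 ≈ 0.4641

46%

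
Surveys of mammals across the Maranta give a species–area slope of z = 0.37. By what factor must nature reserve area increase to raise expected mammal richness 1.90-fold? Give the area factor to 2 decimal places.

(A₂/A₁)^0.37 = 1.9, so A₂/A₁ = 1.9^(1/0.37) = 1.9^2.703
ln(A₂/A₁) = ln 1.9 / 0.37 = 0.6419 / 0.37 = 1.7347
A₂/A₁ = e^1.7347 ≈ 5.667

5.67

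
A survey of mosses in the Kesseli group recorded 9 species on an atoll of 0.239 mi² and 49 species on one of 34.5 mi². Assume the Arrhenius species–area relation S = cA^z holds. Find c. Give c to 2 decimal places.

z = ln(S₂/S₁) / ln(A₂/A₁) = ln(49/9) / ln(34.5/0.239) = 1.6946 / 4.9723 = 0.3408
c = S₁ / A₁^z = 9 / 0.239^0.3408 = 9 / 0.614 = 14.66

14.66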